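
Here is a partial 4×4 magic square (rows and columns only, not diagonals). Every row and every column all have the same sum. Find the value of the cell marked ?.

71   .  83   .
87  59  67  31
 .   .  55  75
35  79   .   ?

91

Row 2 is complete and sums to 244; that is the magic constant.
From column 1, 244 − (71 + 87 + 35) gives (3,1) = 51.
Using column 3: 83 + 67 + 55 + ? → (4,3) = 244 − 205 = 39.
Row 3: 51 + 55 + 75 + ? = 244, so (3,2) = 63.
Row 4: 35 + 79 + 39 + ? = 244, so (4,4) = 91.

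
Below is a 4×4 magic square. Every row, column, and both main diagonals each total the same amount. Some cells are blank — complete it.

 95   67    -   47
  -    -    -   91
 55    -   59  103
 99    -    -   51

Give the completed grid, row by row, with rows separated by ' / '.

Column 4 is already complete: 47 + 91 + 103 + 51 = 292, so that is the magic constant.
From row 1, 292 − (95 + 67 + 47) gives (1,3) = 83.
Using row 3: 55 + 59 + 103 + ? → (3,2) = 292 − 217 = 75.
From column 1, 292 − (95 + 55 + 99) gives (2,1) = 43.
Main diagonal needs 292; the known cells sum to 205, so (2,2) = 87.
Anti-diagonal must total 292; the given cells sum to 221, so (2,3) = 71.
The remaining cell in column 2 is (4,2) = 292 − 229 = 63.
Column 3: 83 + 71 + 59 + ? = 292, so (4,3) = 79.

95 67 83 47 / 43 87 71 91 / 55 75 59 103 / 99 63 79 51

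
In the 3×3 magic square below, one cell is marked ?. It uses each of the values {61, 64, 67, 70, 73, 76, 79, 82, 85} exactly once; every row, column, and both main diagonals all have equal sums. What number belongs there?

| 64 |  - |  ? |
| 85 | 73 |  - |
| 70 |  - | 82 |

The 9 entries sum to 657, so each line sums to 657/3 = 219.
Row 2 must total 219; the given cells sum to 158, so (2,3) = 61.
Row 3: 70 + 82 + ? = 219, so (3,2) = 67.
Using column 2: 73 + 67 + ? → (1,2) = 219 − 140 = 79.
From column 3, 219 − (61 + 82) gives (1,3) = 76.

76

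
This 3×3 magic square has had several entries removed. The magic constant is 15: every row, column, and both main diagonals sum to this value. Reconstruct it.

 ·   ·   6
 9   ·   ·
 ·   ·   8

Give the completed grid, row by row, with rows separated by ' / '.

Column 3 needs 15; the known cells sum to 14, so (2,3) = 1.
Row 2: 9 + 1 + ? = 15, so (2,2) = 5.
Main diagonal: 5 + 8 + ? = 15, so (1,1) = 2.
Anti-diagonal: 6 + 5 + ? = 15, so (3,1) = 4.
Row 1 needs 15; the known cells sum to 8, so (1,2) = 7.
Row 3 needs 15; the known cells sum to 12, so (3,2) = 3.

2 7 6 / 9 5 1 / 4 3 8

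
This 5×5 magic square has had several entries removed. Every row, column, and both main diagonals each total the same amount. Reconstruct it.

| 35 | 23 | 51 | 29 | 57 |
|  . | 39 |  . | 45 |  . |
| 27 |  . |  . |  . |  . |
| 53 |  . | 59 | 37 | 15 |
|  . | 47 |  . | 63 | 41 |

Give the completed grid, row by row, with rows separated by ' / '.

35 23 51 29 57 / 61 39 17 45 33 / 27 55 43 21 49 / 53 31 59 37 15 / 19 47 25 63 41

Row 1 is already complete: 35 + 23 + 51 + 29 + 57 = 195, so that is the magic constant.
Row 4 must total 195; the given cells sum to 164, so (4,2) = 31.
The remaining cell in column 2 is (3,2) = 195 − 140 = 55.
Using column 4: 29 + 45 + 37 + 63 + ? → (3,4) = 195 − 174 = 21.
Main diagonal: 35 + 39 + 37 + 41 + ? = 195, so (3,3) = 43.
The remaining cell in anti-diagonal is (5,1) = 195 − 176 = 19.
From row 3, 195 − (27 + 55 + 43 + 21) gives (3,5) = 49.
Row 5 needs 195; the known cells sum to 170, so (5,3) = 25.
From column 1, 195 − (35 + 27 + 53 + 19) gives (2,1) = 61.
Using column 3: 51 + 43 + 59 + 25 + ? → (2,3) = 195 − 178 = 17.
Column 5 must total 195; the given cells sum to 162, so (2,5) = 33.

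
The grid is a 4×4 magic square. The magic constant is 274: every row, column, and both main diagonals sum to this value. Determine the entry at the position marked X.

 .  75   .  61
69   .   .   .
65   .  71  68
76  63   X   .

62

Row 3: 65 + 71 + 68 + ? = 274, so (3,2) = 70.
From column 1, 274 − (69 + 65 + 76) gives (1,1) = 64.
Column 2 needs 274; the known cells sum to 208, so (2,2) = 66.
Main diagonal must total 274; the given cells sum to 201, so (4,4) = 73.
Anti-diagonal needs 274; the known cells sum to 207, so (2,3) = 67.
Row 1 must total 274; the given cells sum to 200, so (1,3) = 74.
Row 2 needs 274; the known cells sum to 202, so (2,4) = 72.
The remaining cell in row 4 is (4,3) = 274 − 212 = 62.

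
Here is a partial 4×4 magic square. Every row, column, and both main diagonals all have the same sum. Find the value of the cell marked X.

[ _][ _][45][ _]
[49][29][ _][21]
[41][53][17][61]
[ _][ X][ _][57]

Row 3 is complete and sums to 172; that is the magic constant.
Row 2: 49 + 29 + 21 + ? = 172, so (2,3) = 73.
Using column 3: 45 + 73 + 17 + ? → (4,3) = 172 − 135 = 37.
Column 4: 21 + 61 + 57 + ? = 172, so (1,4) = 33.
Main diagonal needs 172; the known cells sum to 103, so (1,1) = 69.
Using anti-diagonal: 33 + 73 + 53 + ? → (4,1) = 172 − 159 = 13.
Row 1 needs 172; the known cells sum to 147, so (1,2) = 25.
Row 4 must total 172; the given cells sum to 107, so (4,2) = 65.

65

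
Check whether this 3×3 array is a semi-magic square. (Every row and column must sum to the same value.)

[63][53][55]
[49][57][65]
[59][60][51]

No — column 2 sums to 170 but column 1 sums to 171.

Row 1: 63 + 53 + 55 = 171.
Row 2: 49 + 57 + 65 = 171.
Row 3: 59 + 60 + 51 = 170.
Column 1: 63 + 49 + 59 = 171.
Column 2: 53 + 57 + 60 = 170.
Column 3: 55 + 65 + 51 = 171.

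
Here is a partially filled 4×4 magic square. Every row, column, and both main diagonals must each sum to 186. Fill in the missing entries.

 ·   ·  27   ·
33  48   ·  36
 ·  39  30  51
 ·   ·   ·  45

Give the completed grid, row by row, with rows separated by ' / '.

63 42 27 54 / 33 48 69 36 / 66 39 30 51 / 24 57 60 45

Row 2 needs 186; the known cells sum to 117, so (2,3) = 69.
Row 3 needs 186; the known cells sum to 120, so (3,1) = 66.
Column 3 needs 186; the known cells sum to 126, so (4,3) = 60.
Column 4: 36 + 51 + 45 + ? = 186, so (1,4) = 54.
Using main diagonal: 48 + 30 + 45 + ? → (1,1) = 186 − 123 = 63.
The remaining cell in anti-diagonal is (4,1) = 186 − 162 = 24.
From row 1, 186 − (63 + 27 + 54) gives (1,2) = 42.
Row 4: 24 + 60 + 45 + ? = 186, so (4,2) = 57.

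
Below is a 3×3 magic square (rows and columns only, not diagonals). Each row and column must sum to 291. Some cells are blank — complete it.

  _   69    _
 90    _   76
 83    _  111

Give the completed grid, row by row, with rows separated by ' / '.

118 69 104 / 90 125 76 / 83 97 111

Row 2 must total 291; the given cells sum to 166, so (2,2) = 125.
Row 3: 83 + 111 + ? = 291, so (3,2) = 97.
From column 1, 291 − (90 + 83) gives (1,1) = 118.
From column 3, 291 − (76 + 111) gives (1,3) = 104.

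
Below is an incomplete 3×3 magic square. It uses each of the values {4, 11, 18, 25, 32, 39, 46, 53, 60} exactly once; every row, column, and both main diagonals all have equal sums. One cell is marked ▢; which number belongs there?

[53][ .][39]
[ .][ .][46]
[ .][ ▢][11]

60

The 9 entries sum to 288, so each line sums to 288/3 = 96.
Row 1 needs 96; the known cells sum to 92, so (1,2) = 4.
Main diagonal needs 96; the known cells sum to 64, so (2,2) = 32.
From anti-diagonal, 96 − (39 + 32) gives (3,1) = 25.
Using row 2: 32 + 46 + ? → (2,1) = 96 − 78 = 18.
Row 3: 25 + 11 + ? = 96, so (3,2) = 60.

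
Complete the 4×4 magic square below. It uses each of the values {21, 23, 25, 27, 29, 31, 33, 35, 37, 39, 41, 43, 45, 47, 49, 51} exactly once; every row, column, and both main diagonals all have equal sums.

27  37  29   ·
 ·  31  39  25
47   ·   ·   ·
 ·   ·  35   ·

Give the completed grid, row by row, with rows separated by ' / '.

The 16 entries sum to 576, so each line sums to 576/4 = 144.
From row 1, 144 − (27 + 37 + 29) gives (1,4) = 51.
Row 2 needs 144; the known cells sum to 95, so (2,1) = 49.
Column 1 needs 144; the known cells sum to 123, so (4,1) = 21.
Column 3 needs 144; the known cells sum to 103, so (3,3) = 41.
The remaining cell in main diagonal is (4,4) = 144 − 99 = 45.
The remaining cell in anti-diagonal is (3,2) = 144 − 111 = 33.
The remaining cell in row 3 is (3,4) = 144 − 121 = 23.
From row 4, 144 − (21 + 35 + 45) gives (4,2) = 43.

27 37 29 51 / 49 31 39 25 / 47 33 41 23 / 21 43 35 45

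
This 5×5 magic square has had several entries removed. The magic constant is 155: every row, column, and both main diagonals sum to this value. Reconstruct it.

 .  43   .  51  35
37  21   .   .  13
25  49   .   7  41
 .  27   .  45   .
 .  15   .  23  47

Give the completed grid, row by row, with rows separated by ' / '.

9 43 17 51 35 / 37 21 55 29 13 / 25 49 33 7 41 / 53 27 11 45 19 / 31 15 39 23 47

From row 3, 155 − (25 + 49 + 7 + 41) gives (3,3) = 33.
Column 4: 51 + 7 + 45 + 23 + ? = 155, so (2,4) = 29.
From column 5, 155 − (35 + 13 + 41 + 47) gives (4,5) = 19.
Main diagonal: 21 + 33 + 45 + 47 + ? = 155, so (1,1) = 9.
Using anti-diagonal: 35 + 29 + 33 + 27 + ? → (5,1) = 155 − 124 = 31.
The remaining cell in row 1 is (1,3) = 155 − 138 = 17.
Row 2 needs 155; the known cells sum to 100, so (2,3) = 55.
From row 5, 155 − (31 + 15 + 23 + 47) gives (5,3) = 39.
The remaining cell in column 1 is (4,1) = 155 − 102 = 53.
Column 3 needs 155; the known cells sum to 144, so (4,3) = 11.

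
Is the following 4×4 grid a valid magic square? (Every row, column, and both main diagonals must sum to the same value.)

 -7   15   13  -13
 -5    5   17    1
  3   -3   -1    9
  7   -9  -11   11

Row 1: -7 + 15 + 13 + (-13) = 8.
Row 2: -5 + 5 + 17 + 1 = 18.
Row 3: 3 + (-3) + (-1) + 9 = 8.
Row 4: 7 + (-9) + (-11) + 11 = -2.
Column 1: -7 + (-5) + 3 + 7 = -2.
Column 2: 15 + 5 + (-3) + (-9) = 8.
Column 3: 13 + 17 + (-1) + (-11) = 18.
Column 4: -13 + 1 + 9 + 11 = 8.
Main diagonal: -7 + 5 + (-1) + 11 = 8.
Anti-diagonal: -13 + 17 + (-3) + 7 = 8.

No — column 4 sums to 8 but row 2 sums to 18.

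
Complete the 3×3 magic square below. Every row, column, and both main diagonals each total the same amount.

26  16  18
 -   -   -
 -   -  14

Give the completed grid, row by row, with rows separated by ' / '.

26 16 18 / 12 20 28 / 22 24 14

Row 1 is already complete: 26 + 16 + 18 = 60, so that is the magic constant.
Using column 3: 18 + 14 + ? → (2,3) = 60 − 32 = 28.
The remaining cell in main diagonal is (2,2) = 60 − 40 = 20.
From anti-diagonal, 60 − (18 + 20) gives (3,1) = 22.
Row 2 must total 60; the given cells sum to 48, so (2,1) = 12.
The remaining cell in row 3 is (3,2) = 60 − 36 = 24.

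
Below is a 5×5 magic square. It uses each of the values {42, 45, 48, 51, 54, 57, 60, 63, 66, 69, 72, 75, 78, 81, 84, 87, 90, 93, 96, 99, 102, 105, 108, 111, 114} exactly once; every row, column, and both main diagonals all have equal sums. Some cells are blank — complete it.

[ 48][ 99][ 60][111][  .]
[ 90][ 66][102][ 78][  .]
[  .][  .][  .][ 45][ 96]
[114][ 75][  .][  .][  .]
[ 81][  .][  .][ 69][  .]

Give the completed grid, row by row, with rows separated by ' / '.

48 99 60 111 72 / 90 66 102 78 54 / 57 108 84 45 96 / 114 75 51 87 63 / 81 42 93 69 105

The 25 entries sum to 1950, so each line sums to 1950/5 = 390.
The remaining cell in row 1 is (1,5) = 390 − 318 = 72.
Using row 2: 90 + 66 + 102 + 78 + ? → (2,5) = 390 − 336 = 54.
Column 1 needs 390; the known cells sum to 333, so (3,1) = 57.
Column 4: 111 + 78 + 45 + 69 + ? = 390, so (4,4) = 87.
Anti-diagonal needs 390; the known cells sum to 306, so (3,3) = 84.
Row 3: 57 + 84 + 45 + 96 + ? = 390, so (3,2) = 108.
Using column 2: 99 + 66 + 108 + 75 + ? → (5,2) = 390 − 348 = 42.
Main diagonal needs 390; the known cells sum to 285, so (5,5) = 105.
Row 5: 81 + 42 + 69 + 105 + ? = 390, so (5,3) = 93.
Using column 3: 60 + 102 + 84 + 93 + ? → (4,3) = 390 − 339 = 51.
From column 5, 390 − (72 + 54 + 96 + 105) gives (4,5) = 63.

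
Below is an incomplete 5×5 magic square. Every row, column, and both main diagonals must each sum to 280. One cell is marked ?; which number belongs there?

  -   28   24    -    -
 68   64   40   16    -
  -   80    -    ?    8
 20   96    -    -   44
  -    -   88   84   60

32

Row 2 needs 280; the known cells sum to 188, so (2,5) = 92.
The remaining cell in column 2 is (5,2) = 280 − 268 = 12.
The remaining cell in column 5 is (1,5) = 280 − 204 = 76.
The remaining cell in row 5 is (5,1) = 280 − 244 = 36.
From anti-diagonal, 280 − (76 + 16 + 96 + 36) gives (3,3) = 56.
Using column 3: 24 + 40 + 56 + 88 + ? → (4,3) = 280 − 208 = 72.
Row 4: 20 + 96 + 72 + 44 + ? = 280, so (4,4) = 48.
Using main diagonal: 64 + 56 + 48 + 60 + ? → (1,1) = 280 − 228 = 52.
Row 1 must total 280; the given cells sum to 180, so (1,4) = 100.
The remaining cell in column 1 is (3,1) = 280 − 176 = 104.
Using column 4: 100 + 16 + 48 + 84 + ? → (3,4) = 280 − 248 = 32.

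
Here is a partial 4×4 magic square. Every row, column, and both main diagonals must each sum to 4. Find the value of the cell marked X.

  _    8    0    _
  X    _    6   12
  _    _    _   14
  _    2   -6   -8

-12

Row 4: 2 + (-6) + (-8) + ? = 4, so (4,1) = 16.
From column 3, 4 − (0 + 6 + (-6)) gives (3,3) = 4.
Column 4 needs 4; the known cells sum to 18, so (1,4) = -14.
Anti-diagonal: -14 + 6 + 16 + ? = 4, so (3,2) = -4.
Using row 1: 8 + 0 + (-14) + ? → (1,1) = 4 − (-6) = 10.
Row 3 needs 4; the known cells sum to 14, so (3,1) = -10.
Using column 1: 10 + (-10) + 16 + ? → (2,1) = 4 − 16 = -12.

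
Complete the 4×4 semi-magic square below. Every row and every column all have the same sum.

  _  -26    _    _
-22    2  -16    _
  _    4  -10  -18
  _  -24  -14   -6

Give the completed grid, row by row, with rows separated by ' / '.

-2 -26 -4 -12 / -22 2 -16 -8 / -20 4 -10 -18 / 0 -24 -14 -6

Column 2 is already complete: -26 + 2 + 4 + -24 = -44, so that is the magic constant.
Row 2 needs -44; the known cells sum to -36, so (2,4) = -8.
From row 3, -44 − (4 + (-10) + (-18)) gives (3,1) = -20.
Row 4 needs -44; the known cells sum to -44, so (4,1) = 0.
Column 1 must total -44; the given cells sum to -42, so (1,1) = -2.
Column 3: -16 + (-10) + (-14) + ? = -44, so (1,3) = -4.
The remaining cell in column 4 is (1,4) = -44 − (-32) = -12.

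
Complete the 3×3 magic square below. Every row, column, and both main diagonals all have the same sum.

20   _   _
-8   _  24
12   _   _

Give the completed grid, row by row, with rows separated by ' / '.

20 0 4 / -8 8 24 / 12 16 -4

Column 1 is already complete: 20 + -8 + 12 = 24, so that is the magic constant.
Using row 2: -8 + 24 + ? → (2,2) = 24 − 16 = 8.
From main diagonal, 24 − (20 + 8) gives (3,3) = -4.
Anti-diagonal: 8 + 12 + ? = 24, so (1,3) = 4.
Row 1 must total 24; the given cells sum to 24, so (1,2) = 0.
From row 3, 24 − (12 + (-4)) gives (3,2) = 16.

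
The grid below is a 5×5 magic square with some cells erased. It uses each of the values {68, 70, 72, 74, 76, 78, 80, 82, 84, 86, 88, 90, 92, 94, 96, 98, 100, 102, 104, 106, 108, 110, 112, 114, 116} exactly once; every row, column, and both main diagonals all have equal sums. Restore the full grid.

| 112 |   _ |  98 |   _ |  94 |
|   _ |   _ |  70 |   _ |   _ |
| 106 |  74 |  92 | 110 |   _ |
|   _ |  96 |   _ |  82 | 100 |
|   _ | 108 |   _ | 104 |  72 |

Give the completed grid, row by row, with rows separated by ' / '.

112 80 98 76 94 / 84 102 70 88 116 / 106 74 92 110 78 / 68 96 114 82 100 / 90 108 86 104 72

The 25 entries sum to 2300, so each line sums to 2300/5 = 460.
Using row 3: 106 + 74 + 92 + 110 + ? → (3,5) = 460 − 382 = 78.
Column 5: 94 + 78 + 100 + 72 + ? = 460, so (2,5) = 116.
From main diagonal, 460 − (112 + 92 + 82 + 72) gives (2,2) = 102.
The remaining cell in column 2 is (1,2) = 460 − 380 = 80.
Row 1 needs 460; the known cells sum to 384, so (1,4) = 76.
Column 4: 76 + 110 + 82 + 104 + ? = 460, so (2,4) = 88.
Anti-diagonal must total 460; the given cells sum to 370, so (5,1) = 90.
Row 2: 102 + 70 + 88 + 116 + ? = 460, so (2,1) = 84.
Row 5 needs 460; the known cells sum to 374, so (5,3) = 86.
Using column 1: 112 + 84 + 106 + 90 + ? → (4,1) = 460 − 392 = 68.
Using column 3: 98 + 70 + 92 + 86 + ? → (4,3) = 460 − 346 = 114.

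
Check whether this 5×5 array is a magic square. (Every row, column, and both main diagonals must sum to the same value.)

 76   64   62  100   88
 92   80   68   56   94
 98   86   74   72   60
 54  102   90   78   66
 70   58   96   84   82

Row 1: 76 + 64 + 62 + 100 + 88 = 390.
Row 2: 92 + 80 + 68 + 56 + 94 = 390.
Row 3: 98 + 86 + 74 + 72 + 60 = 390.
Row 4: 54 + 102 + 90 + 78 + 66 = 390.
Row 5: 70 + 58 + 96 + 84 + 82 = 390.
Column 1: 76 + 92 + 98 + 54 + 70 = 390.
Column 2: 64 + 80 + 86 + 102 + 58 = 390.
Column 3: 62 + 68 + 74 + 90 + 96 = 390.
Column 4: 100 + 56 + 72 + 78 + 84 = 390.
Column 5: 88 + 94 + 60 + 66 + 82 = 390.
Main diagonal: 76 + 80 + 74 + 78 + 82 = 390.
Anti-diagonal: 88 + 56 + 74 + 102 + 70 = 390.
All lines sum to 390.

Yes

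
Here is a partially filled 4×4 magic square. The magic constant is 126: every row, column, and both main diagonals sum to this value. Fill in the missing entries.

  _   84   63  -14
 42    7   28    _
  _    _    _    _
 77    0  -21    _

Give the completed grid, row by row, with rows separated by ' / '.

Row 1: 84 + 63 + (-14) + ? = 126, so (1,1) = -7.
From row 2, 126 − (42 + 7 + 28) gives (2,4) = 49.
From row 4, 126 − (77 + 0 + (-21)) gives (4,4) = 70.
Using column 1: -7 + 42 + 77 + ? → (3,1) = 126 − 112 = 14.
Column 2: 84 + 7 + 0 + ? = 126, so (3,2) = 35.
Column 3 needs 126; the known cells sum to 70, so (3,3) = 56.
Column 4 needs 126; the known cells sum to 105, so (3,4) = 21.

-7 84 63 -14 / 42 7 28 49 / 14 35 56 21 / 77 0 -21 70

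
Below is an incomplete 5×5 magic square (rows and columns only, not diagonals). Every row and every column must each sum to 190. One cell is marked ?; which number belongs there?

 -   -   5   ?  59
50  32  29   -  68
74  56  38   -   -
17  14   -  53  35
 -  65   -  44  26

Row 2: 50 + 32 + 29 + 68 + ? = 190, so (2,4) = 11.
From row 4, 190 − (17 + 14 + 53 + 35) gives (4,3) = 71.
Column 2 needs 190; the known cells sum to 167, so (1,2) = 23.
Column 3: 5 + 29 + 38 + 71 + ? = 190, so (5,3) = 47.
Column 5: 59 + 68 + 35 + 26 + ? = 190, so (3,5) = 2.
Row 3: 74 + 56 + 38 + 2 + ? = 190, so (3,4) = 20.
From row 5, 190 − (65 + 47 + 44 + 26) gives (5,1) = 8.
The remaining cell in column 1 is (1,1) = 190 − 149 = 41.
From column 4, 190 − (11 + 20 + 53 + 44) gives (1,4) = 62.

62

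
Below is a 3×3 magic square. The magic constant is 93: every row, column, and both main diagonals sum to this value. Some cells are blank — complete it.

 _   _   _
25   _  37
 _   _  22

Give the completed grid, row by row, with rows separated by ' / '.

Row 2 needs 93; the known cells sum to 62, so (2,2) = 31.
The remaining cell in column 3 is (1,3) = 93 − 59 = 34.
Using main diagonal: 31 + 22 + ? → (1,1) = 93 − 53 = 40.
Anti-diagonal needs 93; the known cells sum to 65, so (3,1) = 28.
The remaining cell in row 1 is (1,2) = 93 − 74 = 19.
Using row 3: 28 + 22 + ? → (3,2) = 93 − 50 = 43.

40 19 34 / 25 31 37 / 28 43 22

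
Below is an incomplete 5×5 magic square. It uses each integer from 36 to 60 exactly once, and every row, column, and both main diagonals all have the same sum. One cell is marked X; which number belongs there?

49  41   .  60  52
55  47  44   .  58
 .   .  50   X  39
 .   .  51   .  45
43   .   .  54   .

42

The entries are 36 through 60, which sum to 1200, so each line sums to 1200/5 = 240.
Using row 1: 49 + 41 + 60 + 52 + ? → (1,3) = 240 − 202 = 38.
Using row 2: 55 + 47 + 44 + 58 + ? → (2,4) = 240 − 204 = 36.
The remaining cell in column 3 is (5,3) = 240 − 183 = 57.
Using column 5: 52 + 58 + 39 + 45 + ? → (5,5) = 240 − 194 = 46.
Main diagonal: 49 + 47 + 50 + 46 + ? = 240, so (4,4) = 48.
Anti-diagonal: 52 + 36 + 50 + 43 + ? = 240, so (4,2) = 59.
Row 4 must total 240; the given cells sum to 203, so (4,1) = 37.
Row 5 must total 240; the given cells sum to 200, so (5,2) = 40.
Using column 1: 49 + 55 + 37 + 43 + ? → (3,1) = 240 − 184 = 56.
From column 2, 240 − (41 + 47 + 59 + 40) gives (3,2) = 53.
From column 4, 240 − (60 + 36 + 48 + 54) gives (3,4) = 42.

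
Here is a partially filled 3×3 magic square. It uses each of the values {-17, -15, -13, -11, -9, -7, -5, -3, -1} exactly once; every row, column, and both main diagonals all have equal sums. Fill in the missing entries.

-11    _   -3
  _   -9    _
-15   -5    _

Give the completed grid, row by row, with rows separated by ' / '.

The 9 entries sum to -81, so each line sums to -81/3 = -27.
Using row 1: -11 + (-3) + ? → (1,2) = -27 − (-14) = -13.
Using row 3: -15 + (-5) + ? → (3,3) = -27 − (-20) = -7.
Using column 1: -11 + (-15) + ? → (2,1) = -27 − (-26) = -1.
Column 3 must total -27; the given cells sum to -10, so (2,3) = -17.

-11 -13 -3 / -1 -9 -17 / -15 -5 -7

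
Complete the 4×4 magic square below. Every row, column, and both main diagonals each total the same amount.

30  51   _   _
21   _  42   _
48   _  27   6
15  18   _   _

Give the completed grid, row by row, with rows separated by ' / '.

Column 1 is already complete: 30 + 21 + 48 + 15 = 114, so that is the magic constant.
Row 3: 48 + 27 + 6 + ? = 114, so (3,2) = 33.
Column 2: 51 + 33 + 18 + ? = 114, so (2,2) = 12.
The remaining cell in main diagonal is (4,4) = 114 − 69 = 45.
Anti-diagonal needs 114; the known cells sum to 90, so (1,4) = 24.
The remaining cell in row 1 is (1,3) = 114 − 105 = 9.
From row 2, 114 − (21 + 12 + 42) gives (2,4) = 39.
From row 4, 114 − (15 + 18 + 45) gives (4,3) = 36.

30 51 9 24 / 21 12 42 39 / 48 33 27 6 / 15 18 36 45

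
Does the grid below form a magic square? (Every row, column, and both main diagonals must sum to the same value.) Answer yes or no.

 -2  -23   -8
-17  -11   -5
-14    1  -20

Row 1: -2 + (-23) + (-8) = -33.
Row 2: -17 + (-11) + (-5) = -33.
Row 3: -14 + 1 + (-20) = -33.
Column 1: -2 + (-17) + (-14) = -33.
Column 2: -23 + (-11) + 1 = -33.
Column 3: -8 + (-5) + (-20) = -33.
Main diagonal: -2 + (-11) + (-20) = -33.
Anti-diagonal: -8 + (-11) + (-14) = -33.
All lines sum to -33.

Yes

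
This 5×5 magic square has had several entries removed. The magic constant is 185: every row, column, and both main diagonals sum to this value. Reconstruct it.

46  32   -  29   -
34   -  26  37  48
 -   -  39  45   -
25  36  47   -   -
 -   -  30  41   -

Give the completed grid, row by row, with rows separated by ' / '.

Row 2: 34 + 26 + 37 + 48 + ? = 185, so (2,2) = 40.
Column 3 must total 185; the given cells sum to 142, so (1,3) = 43.
Column 4: 29 + 37 + 45 + 41 + ? = 185, so (4,4) = 33.
The remaining cell in main diagonal is (5,5) = 185 − 158 = 27.
Row 1 needs 185; the known cells sum to 150, so (1,5) = 35.
The remaining cell in row 4 is (4,5) = 185 − 141 = 44.
Column 5: 35 + 48 + 44 + 27 + ? = 185, so (3,5) = 31.
Anti-diagonal needs 185; the known cells sum to 147, so (5,1) = 38.
From row 5, 185 − (38 + 30 + 41 + 27) gives (5,2) = 49.
Column 1 needs 185; the known cells sum to 143, so (3,1) = 42.
Column 2 must total 185; the given cells sum to 157, so (3,2) = 28.

46 32 43 29 35 / 34 40 26 37 48 / 42 28 39 45 31 / 25 36 47 33 44 / 38 49 30 41 27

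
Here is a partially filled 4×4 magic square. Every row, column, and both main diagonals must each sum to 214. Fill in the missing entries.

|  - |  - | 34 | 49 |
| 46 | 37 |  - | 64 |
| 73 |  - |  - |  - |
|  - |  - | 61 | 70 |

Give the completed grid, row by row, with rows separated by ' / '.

55 76 34 49 / 46 37 67 64 / 73 58 52 31 / 40 43 61 70

The remaining cell in row 2 is (2,3) = 214 − 147 = 67.
Column 3 needs 214; the known cells sum to 162, so (3,3) = 52.
Column 4: 49 + 64 + 70 + ? = 214, so (3,4) = 31.
Main diagonal must total 214; the given cells sum to 159, so (1,1) = 55.
Row 1 must total 214; the given cells sum to 138, so (1,2) = 76.
The remaining cell in row 3 is (3,2) = 214 − 156 = 58.
From column 1, 214 − (55 + 46 + 73) gives (4,1) = 40.
Using column 2: 76 + 37 + 58 + ? → (4,2) = 214 − 171 = 43.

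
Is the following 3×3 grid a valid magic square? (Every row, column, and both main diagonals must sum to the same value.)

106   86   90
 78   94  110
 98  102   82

Yes

Row 1: 106 + 86 + 90 = 282.
Row 2: 78 + 94 + 110 = 282.
Row 3: 98 + 102 + 82 = 282.
Column 1: 106 + 78 + 98 = 282.
Column 2: 86 + 94 + 102 = 282.
Column 3: 90 + 110 + 82 = 282.
Main diagonal: 106 + 94 + 82 = 282.
Anti-diagonal: 90 + 94 + 98 = 282.
All lines sum to 282.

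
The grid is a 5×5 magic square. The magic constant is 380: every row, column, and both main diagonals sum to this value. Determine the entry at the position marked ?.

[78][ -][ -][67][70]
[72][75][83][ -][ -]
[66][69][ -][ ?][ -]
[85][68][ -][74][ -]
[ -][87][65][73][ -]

80

Column 1: 78 + 72 + 66 + 85 + ? = 380, so (5,1) = 79.
Column 2 must total 380; the given cells sum to 299, so (1,2) = 81.
The remaining cell in row 1 is (1,3) = 380 − 296 = 84.
From row 5, 380 − (79 + 87 + 65 + 73) gives (5,5) = 76.
Main diagonal must total 380; the given cells sum to 303, so (3,3) = 77.
From anti-diagonal, 380 − (70 + 77 + 68 + 79) gives (2,4) = 86.
Row 2 needs 380; the known cells sum to 316, so (2,5) = 64.
The remaining cell in column 3 is (4,3) = 380 − 309 = 71.
Using column 4: 67 + 86 + 74 + 73 + ? → (3,4) = 380 − 300 = 80.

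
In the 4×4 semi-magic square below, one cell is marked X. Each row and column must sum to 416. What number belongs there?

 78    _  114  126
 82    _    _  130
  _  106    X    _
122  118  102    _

90

The remaining cell in row 1 is (1,2) = 416 − 318 = 98.
The remaining cell in row 4 is (4,4) = 416 − 342 = 74.
The remaining cell in column 1 is (3,1) = 416 − 282 = 134.
Column 2 must total 416; the given cells sum to 322, so (2,2) = 94.
Column 4 needs 416; the known cells sum to 330, so (3,4) = 86.
Row 2 needs 416; the known cells sum to 306, so (2,3) = 110.
Row 3 must total 416; the given cells sum to 326, so (3,3) = 90.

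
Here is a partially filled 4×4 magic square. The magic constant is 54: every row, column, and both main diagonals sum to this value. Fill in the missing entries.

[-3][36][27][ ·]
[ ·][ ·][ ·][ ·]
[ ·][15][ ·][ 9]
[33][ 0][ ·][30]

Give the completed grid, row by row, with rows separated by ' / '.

-3 36 27 -6 / 18 3 12 21 / 6 15 24 9 / 33 0 -9 30

Row 1 needs 54; the known cells sum to 60, so (1,4) = -6.
Using row 4: 33 + 0 + 30 + ? → (4,3) = 54 − 63 = -9.
Column 2 needs 54; the known cells sum to 51, so (2,2) = 3.
Column 4: -6 + 9 + 30 + ? = 54, so (2,4) = 21.
Using main diagonal: -3 + 3 + 30 + ? → (3,3) = 54 − 30 = 24.
From anti-diagonal, 54 − (-6 + 15 + 33) gives (2,3) = 12.
Row 2: 3 + 12 + 21 + ? = 54, so (2,1) = 18.
Row 3 must total 54; the given cells sum to 48, so (3,1) = 6.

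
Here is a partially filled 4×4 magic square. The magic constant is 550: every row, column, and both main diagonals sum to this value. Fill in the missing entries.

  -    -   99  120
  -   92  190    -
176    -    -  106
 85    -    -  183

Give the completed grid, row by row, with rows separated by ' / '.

Column 4 needs 550; the known cells sum to 409, so (2,4) = 141.
The remaining cell in anti-diagonal is (3,2) = 550 − 395 = 155.
Row 2 must total 550; the given cells sum to 423, so (2,1) = 127.
From row 3, 550 − (176 + 155 + 106) gives (3,3) = 113.
Column 1 needs 550; the known cells sum to 388, so (1,1) = 162.
Column 3 must total 550; the given cells sum to 402, so (4,3) = 148.
Row 1 must total 550; the given cells sum to 381, so (1,2) = 169.
Row 4 must total 550; the given cells sum to 416, so (4,2) = 134.

162 169 99 120 / 127 92 190 141 / 176 155 113 106 / 85 134 148 183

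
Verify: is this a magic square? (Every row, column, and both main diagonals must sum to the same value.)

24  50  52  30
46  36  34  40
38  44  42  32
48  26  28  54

Yes

Row 1: 24 + 50 + 52 + 30 = 156.
Row 2: 46 + 36 + 34 + 40 = 156.
Row 3: 38 + 44 + 42 + 32 = 156.
Row 4: 48 + 26 + 28 + 54 = 156.
Column 1: 24 + 46 + 38 + 48 = 156.
Column 2: 50 + 36 + 44 + 26 = 156.
Column 3: 52 + 34 + 42 + 28 = 156.
Column 4: 30 + 40 + 32 + 54 = 156.
Main diagonal: 24 + 36 + 42 + 54 = 156.
Anti-diagonal: 30 + 34 + 44 + 48 = 156.
All lines sum to 156.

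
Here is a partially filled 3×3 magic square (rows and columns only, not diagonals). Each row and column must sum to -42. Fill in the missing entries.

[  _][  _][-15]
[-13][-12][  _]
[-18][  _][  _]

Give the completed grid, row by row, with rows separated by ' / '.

-11 -16 -15 / -13 -12 -17 / -18 -14 -10

Row 2 must total -42; the given cells sum to -25, so (2,3) = -17.
Column 1 must total -42; the given cells sum to -31, so (1,1) = -11.
Column 3 needs -42; the known cells sum to -32, so (3,3) = -10.
From row 1, -42 − (-11 + (-15)) gives (1,2) = -16.
The remaining cell in row 3 is (3,2) = -42 − (-28) = -14.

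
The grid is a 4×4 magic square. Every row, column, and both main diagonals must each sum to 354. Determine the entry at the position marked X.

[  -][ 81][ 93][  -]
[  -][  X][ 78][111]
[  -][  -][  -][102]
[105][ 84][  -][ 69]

Row 4 must total 354; the given cells sum to 258, so (4,3) = 96.
The remaining cell in column 3 is (3,3) = 354 − 267 = 87.
Column 4: 111 + 102 + 69 + ? = 354, so (1,4) = 72.
Anti-diagonal must total 354; the given cells sum to 255, so (3,2) = 99.
Row 1: 81 + 93 + 72 + ? = 354, so (1,1) = 108.
Row 3 needs 354; the known cells sum to 288, so (3,1) = 66.
Column 1 needs 354; the known cells sum to 279, so (2,1) = 75.
From column 2, 354 − (81 + 99 + 84) gives (2,2) = 90.

90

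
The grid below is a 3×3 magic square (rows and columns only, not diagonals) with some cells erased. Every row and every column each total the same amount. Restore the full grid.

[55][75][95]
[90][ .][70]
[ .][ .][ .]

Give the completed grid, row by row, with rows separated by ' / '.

55 75 95 / 90 65 70 / 80 85 60

Row 1 is already complete: 55 + 75 + 95 = 225, so that is the magic constant.
Using row 2: 90 + 70 + ? → (2,2) = 225 − 160 = 65.
Column 1: 55 + 90 + ? = 225, so (3,1) = 80.
Using column 2: 75 + 65 + ? → (3,2) = 225 − 140 = 85.
From column 3, 225 − (95 + 70) gives (3,3) = 60.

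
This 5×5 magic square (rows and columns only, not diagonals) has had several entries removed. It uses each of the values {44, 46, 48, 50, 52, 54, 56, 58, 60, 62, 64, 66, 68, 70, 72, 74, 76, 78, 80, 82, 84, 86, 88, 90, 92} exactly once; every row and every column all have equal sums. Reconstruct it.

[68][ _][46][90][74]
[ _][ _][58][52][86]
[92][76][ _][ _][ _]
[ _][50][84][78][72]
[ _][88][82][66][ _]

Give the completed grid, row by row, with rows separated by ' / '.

68 62 46 90 74 / 80 64 58 52 86 / 92 76 70 54 48 / 56 50 84 78 72 / 44 88 82 66 60

The 25 entries sum to 1700, so each line sums to 1700/5 = 340.
Row 1 needs 340; the known cells sum to 278, so (1,2) = 62.
Row 4: 50 + 84 + 78 + 72 + ? = 340, so (4,1) = 56.
Column 2: 62 + 76 + 50 + 88 + ? = 340, so (2,2) = 64.
From column 3, 340 − (46 + 58 + 84 + 82) gives (3,3) = 70.
Using column 4: 90 + 52 + 78 + 66 + ? → (3,4) = 340 − 286 = 54.
Row 2 needs 340; the known cells sum to 260, so (2,1) = 80.
Row 3 must total 340; the given cells sum to 292, so (3,5) = 48.
Column 1 must total 340; the given cells sum to 296, so (5,1) = 44.
Column 5 must total 340; the given cells sum to 280, so (5,5) = 60.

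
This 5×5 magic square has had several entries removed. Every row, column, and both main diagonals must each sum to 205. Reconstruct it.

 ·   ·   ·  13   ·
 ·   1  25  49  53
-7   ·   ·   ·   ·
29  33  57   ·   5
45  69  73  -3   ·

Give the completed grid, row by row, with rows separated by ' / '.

Using row 2: 1 + 25 + 49 + 53 + ? → (2,1) = 205 − 128 = 77.
From row 4, 205 − (29 + 33 + 57 + 5) gives (4,4) = 81.
From row 5, 205 − (45 + 69 + 73 + (-3)) gives (5,5) = 21.
Using column 1: 77 + (-7) + 29 + 45 + ? → (1,1) = 205 − 144 = 61.
The remaining cell in column 4 is (3,4) = 205 − 140 = 65.
Main diagonal needs 205; the known cells sum to 164, so (3,3) = 41.
Anti-diagonal must total 205; the given cells sum to 168, so (1,5) = 37.
From column 3, 205 − (25 + 41 + 57 + 73) gives (1,3) = 9.
The remaining cell in column 5 is (3,5) = 205 − 116 = 89.
Row 1 must total 205; the given cells sum to 120, so (1,2) = 85.
Row 3: -7 + 41 + 65 + 89 + ? = 205, so (3,2) = 17.

61 85 9 13 37 / 77 1 25 49 53 / -7 17 41 65 89 / 29 33 57 81 5 / 45 69 73 -3 21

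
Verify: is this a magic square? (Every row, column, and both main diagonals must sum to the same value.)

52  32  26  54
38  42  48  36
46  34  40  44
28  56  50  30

Row 1: 52 + 32 + 26 + 54 = 164.
Row 2: 38 + 42 + 48 + 36 = 164.
Row 3: 46 + 34 + 40 + 44 = 164.
Row 4: 28 + 56 + 50 + 30 = 164.
Column 1: 52 + 38 + 46 + 28 = 164.
Column 2: 32 + 42 + 34 + 56 = 164.
Column 3: 26 + 48 + 40 + 50 = 164.
Column 4: 54 + 36 + 44 + 30 = 164.
Main diagonal: 52 + 42 + 40 + 30 = 164.
Anti-diagonal: 54 + 48 + 34 + 28 = 164.
All lines sum to 164.

Yes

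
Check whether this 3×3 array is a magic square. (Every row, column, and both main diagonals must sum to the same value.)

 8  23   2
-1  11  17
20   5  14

No — row 2 sums to 27 but row 3 sums to 39.

Row 1: 8 + 23 + 2 = 33.
Row 2: -1 + 11 + 17 = 27.
Row 3: 20 + 5 + 14 = 39.
Column 1: 8 + (-1) + 20 = 27.
Column 2: 23 + 11 + 5 = 39.
Column 3: 2 + 17 + 14 = 33.
Main diagonal: 8 + 11 + 14 = 33.
Anti-diagonal: 2 + 11 + 20 = 33.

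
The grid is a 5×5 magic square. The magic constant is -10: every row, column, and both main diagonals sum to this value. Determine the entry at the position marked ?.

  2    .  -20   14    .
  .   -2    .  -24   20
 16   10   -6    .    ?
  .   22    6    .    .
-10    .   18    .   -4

-18

The remaining cell in column 3 is (2,3) = -10 − (-2) = -8.
Main diagonal must total -10; the given cells sum to -10, so (4,4) = 0.
Anti-diagonal: -24 + (-6) + 22 + (-10) + ? = -10, so (1,5) = 8.
From row 1, -10 − (2 + (-20) + 14 + 8) gives (1,2) = -14.
Row 2 needs -10; the known cells sum to -14, so (2,1) = 4.
Using column 1: 2 + 4 + 16 + (-10) + ? → (4,1) = -10 − 12 = -22.
The remaining cell in column 2 is (5,2) = -10 − 16 = -26.
Row 4 must total -10; the given cells sum to 6, so (4,5) = -16.
Using row 5: -10 + (-26) + 18 + (-4) + ? → (5,4) = -10 − (-22) = 12.
The remaining cell in column 4 is (3,4) = -10 − 2 = -12.
Column 5: 8 + 20 + (-16) + (-4) + ? = -10, so (3,5) = -18.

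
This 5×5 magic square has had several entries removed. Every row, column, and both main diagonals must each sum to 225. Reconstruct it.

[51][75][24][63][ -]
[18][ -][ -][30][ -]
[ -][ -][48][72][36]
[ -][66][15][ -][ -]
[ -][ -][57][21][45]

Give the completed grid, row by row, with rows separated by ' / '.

51 75 24 63 12 / 18 42 81 30 54 / 60 9 48 72 36 / 27 66 15 39 78 / 69 33 57 21 45

From row 1, 225 − (51 + 75 + 24 + 63) gives (1,5) = 12.
Using column 3: 24 + 48 + 15 + 57 + ? → (2,3) = 225 − 144 = 81.
Column 4: 63 + 30 + 72 + 21 + ? = 225, so (4,4) = 39.
Using main diagonal: 51 + 48 + 39 + 45 + ? → (2,2) = 225 − 183 = 42.
Anti-diagonal needs 225; the known cells sum to 156, so (5,1) = 69.
Using row 2: 18 + 42 + 81 + 30 + ? → (2,5) = 225 − 171 = 54.
Row 5: 69 + 57 + 21 + 45 + ? = 225, so (5,2) = 33.
The remaining cell in column 2 is (3,2) = 225 − 216 = 9.
Column 5 must total 225; the given cells sum to 147, so (4,5) = 78.
Using row 3: 9 + 48 + 72 + 36 + ? → (3,1) = 225 − 165 = 60.
The remaining cell in row 4 is (4,1) = 225 − 198 = 27.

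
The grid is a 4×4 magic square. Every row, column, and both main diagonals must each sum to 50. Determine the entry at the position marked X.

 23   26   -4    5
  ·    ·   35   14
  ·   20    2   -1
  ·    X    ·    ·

From row 3, 50 − (20 + 2 + (-1)) gives (3,1) = 29.
Using column 3: -4 + 35 + 2 + ? → (4,3) = 50 − 33 = 17.
The remaining cell in column 4 is (4,4) = 50 − 18 = 32.
From main diagonal, 50 − (23 + 2 + 32) gives (2,2) = -7.
Anti-diagonal: 5 + 35 + 20 + ? = 50, so (4,1) = -10.
Using row 2: -7 + 35 + 14 + ? → (2,1) = 50 − 42 = 8.
The remaining cell in row 4 is (4,2) = 50 − 39 = 11.

11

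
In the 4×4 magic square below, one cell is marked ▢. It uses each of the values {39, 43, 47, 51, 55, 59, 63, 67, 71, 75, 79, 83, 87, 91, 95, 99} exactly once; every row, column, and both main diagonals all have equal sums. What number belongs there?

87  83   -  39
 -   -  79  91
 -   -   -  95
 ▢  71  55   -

99

The 16 entries sum to 1104, so each line sums to 1104/4 = 276.
From row 1, 276 − (87 + 83 + 39) gives (1,3) = 67.
Column 3 must total 276; the given cells sum to 201, so (3,3) = 75.
Column 4: 39 + 91 + 95 + ? = 276, so (4,4) = 51.
Main diagonal must total 276; the given cells sum to 213, so (2,2) = 63.
From row 2, 276 − (63 + 79 + 91) gives (2,1) = 43.
Row 4: 71 + 55 + 51 + ? = 276, so (4,1) = 99.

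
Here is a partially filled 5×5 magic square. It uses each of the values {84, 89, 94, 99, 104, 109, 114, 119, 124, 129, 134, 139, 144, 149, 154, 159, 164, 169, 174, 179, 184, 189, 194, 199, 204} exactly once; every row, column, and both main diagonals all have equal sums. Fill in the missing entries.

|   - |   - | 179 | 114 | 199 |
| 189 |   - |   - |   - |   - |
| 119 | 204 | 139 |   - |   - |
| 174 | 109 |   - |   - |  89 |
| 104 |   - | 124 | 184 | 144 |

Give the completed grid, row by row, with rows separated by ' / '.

134 94 179 114 199 / 189 149 84 169 129 / 119 204 139 99 159 / 174 109 194 154 89 / 104 164 124 184 144

The 25 entries sum to 3600, so each line sums to 3600/5 = 720.
Using row 5: 104 + 124 + 184 + 144 + ? → (5,2) = 720 − 556 = 164.
Column 1 needs 720; the known cells sum to 586, so (1,1) = 134.
Using anti-diagonal: 199 + 139 + 109 + 104 + ? → (2,4) = 720 − 551 = 169.
The remaining cell in row 1 is (1,2) = 720 − 626 = 94.
Column 2: 94 + 204 + 109 + 164 + ? = 720, so (2,2) = 149.
From main diagonal, 720 − (134 + 149 + 139 + 144) gives (4,4) = 154.
Row 4 must total 720; the given cells sum to 526, so (4,3) = 194.
Using column 3: 179 + 139 + 194 + 124 + ? → (2,3) = 720 − 636 = 84.
Column 4 must total 720; the given cells sum to 621, so (3,4) = 99.
From row 2, 720 − (189 + 149 + 84 + 169) gives (2,5) = 129.
Row 3: 119 + 204 + 139 + 99 + ? = 720, so (3,5) = 159.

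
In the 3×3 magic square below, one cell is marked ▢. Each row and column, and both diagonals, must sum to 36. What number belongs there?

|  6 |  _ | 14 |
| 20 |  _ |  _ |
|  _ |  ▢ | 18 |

From row 1, 36 − (6 + 14) gives (1,2) = 16.
Column 1 needs 36; the known cells sum to 26, so (3,1) = 10.
Column 3 needs 36; the known cells sum to 32, so (2,3) = 4.
Main diagonal: 6 + 18 + ? = 36, so (2,2) = 12.
From row 3, 36 − (10 + 18) gives (3,2) = 8.

8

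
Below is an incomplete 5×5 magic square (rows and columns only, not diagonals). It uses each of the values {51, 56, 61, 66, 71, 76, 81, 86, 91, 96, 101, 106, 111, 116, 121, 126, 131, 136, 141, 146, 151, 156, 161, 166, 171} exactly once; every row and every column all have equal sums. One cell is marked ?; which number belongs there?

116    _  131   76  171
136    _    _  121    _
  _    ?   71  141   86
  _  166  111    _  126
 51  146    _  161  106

The 25 entries sum to 2775, so each line sums to 2775/5 = 555.
Row 1: 116 + 131 + 76 + 171 + ? = 555, so (1,2) = 61.
Row 5 needs 555; the known cells sum to 464, so (5,3) = 91.
Column 3 needs 555; the known cells sum to 404, so (2,3) = 151.
The remaining cell in column 4 is (4,4) = 555 − 499 = 56.
Column 5: 171 + 86 + 126 + 106 + ? = 555, so (2,5) = 66.
Row 2 must total 555; the given cells sum to 474, so (2,2) = 81.
From row 4, 555 − (166 + 111 + 56 + 126) gives (4,1) = 96.
Using column 1: 116 + 136 + 96 + 51 + ? → (3,1) = 555 − 399 = 156.
Column 2: 61 + 81 + 166 + 146 + ? = 555, so (3,2) = 101.

101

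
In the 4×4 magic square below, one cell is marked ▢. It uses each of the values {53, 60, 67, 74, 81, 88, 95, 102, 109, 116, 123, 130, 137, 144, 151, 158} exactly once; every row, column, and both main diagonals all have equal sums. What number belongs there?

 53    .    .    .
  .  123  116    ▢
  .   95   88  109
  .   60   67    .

The 16 entries sum to 1688, so each line sums to 1688/4 = 422.
Using row 3: 95 + 88 + 109 + ? → (3,1) = 422 − 292 = 130.
The remaining cell in column 2 is (1,2) = 422 − 278 = 144.
Using column 3: 116 + 88 + 67 + ? → (1,3) = 422 − 271 = 151.
Main diagonal: 53 + 123 + 88 + ? = 422, so (4,4) = 158.
Using row 1: 53 + 144 + 151 + ? → (1,4) = 422 − 348 = 74.
From row 4, 422 − (60 + 67 + 158) gives (4,1) = 137.
Column 1: 53 + 130 + 137 + ? = 422, so (2,1) = 102.
Column 4: 74 + 109 + 158 + ? = 422, so (2,4) = 81.

81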